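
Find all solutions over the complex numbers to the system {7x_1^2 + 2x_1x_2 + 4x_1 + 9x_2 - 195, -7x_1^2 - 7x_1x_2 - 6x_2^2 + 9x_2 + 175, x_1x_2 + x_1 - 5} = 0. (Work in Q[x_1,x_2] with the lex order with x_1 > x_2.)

Compute a lex Gröbner basis by Buchberger's algorithm.
f_1 = 7x_1^2 + 2x_1x_2 + 4x_1 + 9x_2 - 195, LT = x_1^2.
f_2 = -7x_1^2 - 7x_1x_2 - 6x_2^2 + 9x_2 + 175, LT = x_1^2.
f_3 = x_1x_2 + x_1 - 5, LT = x_1x_2.

S(f_1,f_2): lcm = x_1^2. S = -5/7x_1x_2 + 4/7x_1 - 6/7x_2^2 + 18/7x_2 - 20/7.
  reduce S modulo (f_1, f_2, f_3):
  remainder 9/7x_1 - 6/7x_2^2 + 18/7x_2 - 45/7 ≠ 0; add h_4 = 9/7x_1 - 6/7x_2^2 + 18/7x_2 - 45/7 to the basis.

S(f_1,f_3): lcm = x_1^2x_2. S = -x_1^2 + 2/7x_1x_2^2 + 4/7x_1x_2 + 5x_1 + 9/7x_2^2 - 195/7x_2.
  reduce S modulo (f_1, f_2, f_3, h_4):
  remainder 97/21x_2^2 - 246/7x_2 ≠ 0; add h_5 = 97/21x_2^2 - 246/7x_2 to the basis.

S(f_2,f_3): lcm = x_1^2x_2. S = -x_1^2 + x_1x_2^2 + 5x_1 + 6/7x_2^3 - 9/7x_2^2 - 25x_2.
  reduce S modulo (f_1, f_2, f_3, h_4, h_5):
  remainder 2662875/65863x_2 ≠ 0; add h_6 = 2662875/65863x_2 to the basis.

The other S-polynomials (S(f_1,h_4), S(f_2,h_4), S(f_3,h_4), S(f_1,h_5), S(f_2,h_5), S(f_3,h_5), S(h_4,h_5), S(f_1,h_6), S(f_2,h_6), S(f_3,h_6), S(h_4,h_6), S(h_5,h_6)) all reduce to 0 modulo the current basis, so we have a Gröbner basis.
Inter-reduce: drop elements whose leading term is divisible by another's, tail-reduce, and make monic.
Reduced Gröbner basis: {x_1 - 5, x_2}.

Since the basis is lex-ordered, x_2 is univariate in x_2. Its roots are {0}. Back-substituting each root into the other basis elements fixes the other coordinates.
  x_2 = 0: the earlier basis element becomes x_1 - 5 = 0, giving x_1 = 5 — point (5, 0).

{(5, 0)}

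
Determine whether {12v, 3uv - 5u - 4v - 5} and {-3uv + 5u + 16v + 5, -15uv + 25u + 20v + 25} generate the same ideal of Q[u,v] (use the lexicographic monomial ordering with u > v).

Yes, the ideals are equal.

Two ideals are equal iff their reduced Gröbner bases coincide (the reduced basis is unique for a fixed ordering).
Buchberger on the first generating set:
f_1 = 12v, LT = v.
f_2 = 3uv - 5u - 4v - 5, LT = uv.

S(f_1,f_2): lcm = uv. S = \tfrac{5}{3}u + \tfrac{4}{3}v + \tfrac{5}{3}.
  leading term u: no divisor's leading term divides it; move \tfrac{5}{3}u to the remainder.
  leading term v: subtract (\tfrac{1}{9})·f_1 from \tfrac{4}{3}v + \tfrac{5}{3} → \tfrac{5}{3}
  leading term 1: no divisor's leading term divides it; move \tfrac{5}{3} to the remainder.
  remainder \tfrac{5}{3}u + \tfrac{5}{3} ≠ 0; add g_3 = \tfrac{5}{3}u + \tfrac{5}{3} to the basis.

The other S-polynomials (S(f_1,g_3), S(f_2,g_3)) all reduce to 0 modulo the current basis, so we have a Gröbner basis.
Inter-reduce: drop elements whose leading term is divisible by another's, tail-reduce, and make monic.
Reduced Gröbner basis: {u + 1, v}.

Buchberger on the second generating set:
h_1 = -3uv + 5u + 16v + 5, LT = uv.
h_2 = -15uv + 25u + 20v + 25, LT = uv.

S(h_1,h_2): lcm = uv. S = -4v.
  leading term v: no divisor's leading term divides it; move -4v to the remainder.
  remainder -4v ≠ 0; add k_3 = -4v to the basis.

S(h_1,k_3): lcm = uv. S = -\tfrac{5}{3}u - \tfrac{16}{3}v - \tfrac{5}{3}.
  leading term u: no divisor's leading term divides it; move -\tfrac{5}{3}u to the remainder.
  leading term v: subtract (\tfrac{4}{3})·k_3 from -\tfrac{16}{3}v - \tfrac{5}{3} → -\tfrac{5}{3}
  leading term 1: no divisor's leading term divides it; move -\tfrac{5}{3} to the remainder.
  remainder -\tfrac{5}{3}u - \tfrac{5}{3} ≠ 0; add k_4 = -\tfrac{5}{3}u - \tfrac{5}{3} to the basis.

The other S-polynomials (S(h_2,k_3), S(h_1,k_4), S(h_2,k_4), S(k_3,k_4)) all reduce to 0 modulo the current basis, so we have a Gröbner basis.
Inter-reduce: drop elements whose leading term is divisible by another's, tail-reduce, and make monic.
Reduced Gröbner basis: {u + 1, v}.

Same reduced basis, so the two generating sets span the same ideal.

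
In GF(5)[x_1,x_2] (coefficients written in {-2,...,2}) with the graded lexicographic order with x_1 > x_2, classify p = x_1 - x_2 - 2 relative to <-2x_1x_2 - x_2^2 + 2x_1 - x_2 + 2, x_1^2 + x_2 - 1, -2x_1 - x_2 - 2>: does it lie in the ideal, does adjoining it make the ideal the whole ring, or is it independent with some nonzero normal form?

First compute the reduced Gröbner basis of I by Buchberger's algorithm.
f_1 = -2x_1x_2 - x_2^2 + 2x_1 - x_2 + 2, LT = x_1x_2.
f_2 = x_1^2 + x_2 - 1, LT = x_1^2.
f_3 = -2x_1 - x_2 - 2, LT = x_1.

S(f_1,f_2): lcm = x_1^2x_2. S = -2x_1x_2^2 - x_1^2 - 2x_1x_2 - x_2^2 - x_1 + x_2.
  leading term x_1x_2^2: subtract (x_2)·f_1 from -2x_1x_2^2 - x_1^2 - 2x_1x_2 - x_2^2 - x_1 + x_2 → x_2^3 - x_1^2 + x_1x_2 - x_1 - x_2
  leading term x_2^3: no divisor's leading term divides it; move x_2^3 to the remainder.
  leading term x_1^2: subtract (-1)·f_2 from -x_1^2 + x_1x_2 - x_1 - x_2 → x_1x_2 - x_1 - 1
  leading term x_1x_2: subtract (2)·f_1 from x_1x_2 - x_1 - 1 → 2x_2^2 + 2x_2
  leading term x_2^2: no divisor's leading term divides it; move 2x_2^2 to the remainder.
  leading term x_2: no divisor's leading term divides it; move 2x_2 to the remainder.
  remainder x_2^3 + 2x_2^2 + 2x_2 ≠ 0; add h_4 = x_2^3 + 2x_2^2 + 2x_2 to the basis.

S(f_2,f_3): lcm = x_1^2. S = 2x_1x_2 - x_1 + x_2 - 1.
  leading term x_1x_2: subtract (-1)·f_1 from 2x_1x_2 - x_1 + x_2 - 1 → -x_2^2 + x_1 + 1
  leading term x_2^2: no divisor's leading term divides it; move -x_2^2 to the remainder.
  leading term x_1: subtract (2)·f_3 from x_1 + 1 → 2x_2
  leading term x_2: no divisor's leading term divides it; move 2x_2 to the remainder.
  remainder -x_2^2 + 2x_2 ≠ 0; add h_5 = -x_2^2 + 2x_2 to the basis.

The other S-polynomials (S(f_1,f_3), S(f_1,h_4), S(f_2,h_4), S(f_3,h_4), S(f_1,h_5), S(f_2,h_5), S(f_3,h_5), S(h_4,h_5)) all reduce to 0 modulo the current basis, so we have a Gröbner basis.
Inter-reduce: drop elements whose leading term is divisible by another's, tail-reduce, and make monic.
Reduced Gröbner basis: {x_2^2 - 2x_2, x_1 - 2x_2 + 1}.
Label its elements g_1 = x_2^2 - 2x_2, g_2 = x_1 - 2x_2 + 1.

Reduce p = x_1 - x_2 - 2 modulo G:
  leading term x_1: subtract (1)·g_2 from x_1 - x_2 - 2 → x_2 + 2
  leading term x_2: no divisor's leading term divides it; move x_2 to the remainder.
  leading term 1: no divisor's leading term divides it; move 2 to the remainder.
  normal form = x_2 + 2.
The normal form is nonzero, so p ∉ I. Since p minus its normal form lies in I, I + (p) = I + (r) where r = x_2 + 2; decide whether this ideal is the whole ring.
Run Buchberger on G together with r (pairs among the g_i already reduce to 0 since G is a Gröbner basis):
g_1 = x_2^2 - 2x_2, LT = x_2^2.
g_2 = x_1 - 2x_2 + 1, LT = x_1.
r = x_2 + 2, LT = x_2.

S(g_1,r): lcm = x_2^2. S = x_2.
  leading term x_2: subtract (1)·r from x_2 → -2
  leading term 1: no divisor's leading term divides it; move -2 to the remainder.
  remainder -2 ≠ 0; add m_4 = -2 to the basis.

The other S-polynomials (S(g_1,g_2), S(g_2,r), S(g_1,m_4), S(g_2,m_4), S(r,m_4)) all reduce to 0 modulo the current basis, so we have a Gröbner basis.
Inter-reduce: drop elements whose leading term is divisible by another's, tail-reduce, and make monic.
Reduced Gröbner basis: {1}.
The reduced Gröbner basis of I + (p) is {1}: the ideal is the whole ring, so the enlarged system has no common solution — adjoining p is inconsistent.

Adjoining x_1 - x_2 - 2 makes the ideal the whole ring: the system is inconsistent.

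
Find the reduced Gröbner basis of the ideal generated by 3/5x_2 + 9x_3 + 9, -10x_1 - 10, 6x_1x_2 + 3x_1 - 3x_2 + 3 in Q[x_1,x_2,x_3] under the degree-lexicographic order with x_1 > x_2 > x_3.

G = {x_1 + 1, x_2, x_3 + 1}

f_1 = 3/5x_2 + 9x_3 + 9, LT = x_2.
f_2 = -10x_1 - 10, LT = x_1.
f_3 = 6x_1x_2 + 3x_1 - 3x_2 + 3, LT = x_1x_2.

S(f_1,f_3): lcm = x_1x_2. S = 15x_1x_3 + 29/2x_1 + 1/2x_2 - 1/2.
  leading term x_1x_3: subtract (-3/2x_3)·f_2 from 15x_1x_3 + 29/2x_1 + 1/2x_2 - 1/2 → 29/2x_1 + 1/2x_2 - 15x_3 - 1/2
  leading term x_1: subtract (-29/20)·f_2 from 29/2x_1 + 1/2x_2 - 15x_3 - 1/2 → 1/2x_2 - 15x_3 - 15
  leading term x_2: subtract (5/6)·f_1 from 1/2x_2 - 15x_3 - 15 → -45/2x_3 - 45/2
  leading term x_3: no divisor's leading term divides it; move -45/2x_3 to the remainder.
  leading term 1: no divisor's leading term divides it; move -45/2 to the remainder.
  remainder -45/2x_3 - 45/2 ≠ 0; add g_4 = -45/2x_3 - 45/2 to the basis.

The other S-polynomials (S(f_1,f_2), S(f_2,f_3), S(f_1,g_4), S(f_2,g_4), S(f_3,g_4)) all reduce to 0 modulo the current basis, so we have a Gröbner basis.
Inter-reduce: drop elements whose leading term is divisible by another's, tail-reduce, and make monic.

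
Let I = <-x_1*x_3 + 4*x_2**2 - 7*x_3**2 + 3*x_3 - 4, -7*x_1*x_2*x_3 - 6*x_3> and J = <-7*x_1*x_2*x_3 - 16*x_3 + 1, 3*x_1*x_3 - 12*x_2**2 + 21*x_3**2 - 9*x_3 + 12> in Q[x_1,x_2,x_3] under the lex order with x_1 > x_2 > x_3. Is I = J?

No, the ideals differ.

Equality of ideals is decidable: compute both reduced Gröbner bases (unique for the ordering) and check whether they agree.
Buchberger on the first generating set:
f_1 = -x_1*x_3 + 4*x_2**2 - 7*x_3**2 + 3*x_3 - 4, LT = x_1*x_3.
f_2 = -7*x_1*x_2*x_3 - 6*x_3, LT = x_1*x_2*x_3.

S(f_1,f_2): lcm = x_1*x_2*x_3. S = -4*x_2**3 + 7*x_2*x_3**2 - 3*x_2*x_3 + 4*x_2 - 6/7*x_3.
  leading term x_2**3: no divisor's leading term divides it; move -4*x_2**3 to the remainder.
  leading term x_2*x_3**2: no divisor's leading term divides it; move 7*x_2*x_3**2 to the remainder.
  leading term x_2*x_3: no divisor's leading term divides it; move -3*x_2*x_3 to the remainder.
  leading term x_2: no divisor's leading term divides it; move 4*x_2 to the remainder.
  leading term x_3: no divisor's leading term divides it; move -6/7*x_3 to the remainder.
  remainder -4*x_2**3 + 7*x_2*x_3**2 - 3*x_2*x_3 + 4*x_2 - 6/7*x_3 ≠ 0; add g_3 = -4*x_2**3 + 7*x_2*x_3**2 - 3*x_2*x_3 + 4*x_2 - 6/7*x_3 to the basis.

The other S-polynomials (S(f_1,g_3), S(f_2,g_3)) all reduce to 0 modulo the current basis, so we have a Gröbner basis.
Inter-reduce: drop elements whose leading term is divisible by another's, tail-reduce, and make monic.
Reduced Gröbner basis: {x_1*x_3 - 4*x_2**2 + 7*x_3**2 - 3*x_3 + 4, x_2**3 - 7/4*x_2*x_3**2 + 3/4*x_2*x_3 - x_2 + 3/14*x_3}.

Buchberger on the second generating set:
h_1 = -7*x_1*x_2*x_3 - 16*x_3 + 1, LT = x_1*x_2*x_3.
h_2 = 3*x_1*x_3 - 12*x_2**2 + 21*x_3**2 - 9*x_3 + 12, LT = x_1*x_3.

S(h_1,h_2): lcm = x_1*x_2*x_3. S = 4*x_2**3 - 7*x_2*x_3**2 + 3*x_2*x_3 - 4*x_2 + 16/7*x_3 - 1/7.
  leading term x_2**3: no divisor's leading term divides it; move 4*x_2**3 to the remainder.
  leading term x_2*x_3**2: no divisor's leading term divides it; move -7*x_2*x_3**2 to the remainder.
  leading term x_2*x_3: no divisor's leading term divides it; move 3*x_2*x_3 to the remainder.
  leading term x_2: no divisor's leading term divides it; move -4*x_2 to the remainder.
  leading term x_3: no divisor's leading term divides it; move 16/7*x_3 to the remainder.
  leading term 1: no divisor's leading term divides it; move -1/7 to the remainder.
  remainder 4*x_2**3 - 7*x_2*x_3**2 + 3*x_2*x_3 - 4*x_2 + 16/7*x_3 - 1/7 ≠ 0; add k_3 = 4*x_2**3 - 7*x_2*x_3**2 + 3*x_2*x_3 - 4*x_2 + 16/7*x_3 - 1/7 to the basis.

The other S-polynomials (S(h_1,k_3), S(h_2,k_3)) all reduce to 0 modulo the current basis, so we have a Gröbner basis.
Inter-reduce: drop elements whose leading term is divisible by another's, tail-reduce, and make monic.
Reduced Gröbner basis: {x_1*x_3 - 4*x_2**2 + 7*x_3**2 - 3*x_3 + 4, x_2**3 - 7/4*x_2*x_3**2 + 3/4*x_2*x_3 - x_2 + 4/7*x_3 - 1/28}.

These differ, so the ideals are not equal.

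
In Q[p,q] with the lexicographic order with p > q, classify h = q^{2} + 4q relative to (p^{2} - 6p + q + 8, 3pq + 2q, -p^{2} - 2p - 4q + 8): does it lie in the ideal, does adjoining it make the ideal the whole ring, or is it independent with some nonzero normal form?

q^{2} + 4q lies in I (it reduces to 0).

First compute the reduced Gröbner basis of I by Buchberger's algorithm.
f_1 = p^{2} - 6p + q + 8, LT = p^{2}.
f_2 = 3pq + 2q, LT = pq.
f_3 = -p^{2} - 2p - 4q + 8, LT = p^{2}.

S(f_1,f_2): lcm = p^{2}q. S = -\tfrac{20}{3}pq + q^{2} + 8q.
  leading term pq: subtract (-\tfrac{20}{9})·f_2 from -\tfrac{20}{3}pq + q^{2} + 8q → q^{2} + \tfrac{112}{9}q
  leading term q^{2}: no divisor's leading term divides it; move q^{2} to the remainder.
  leading term q: no divisor's leading term divides it; move \tfrac{112}{9}q to the remainder.
  remainder q^{2} + \tfrac{112}{9}q ≠ 0; add k_4 = q^{2} + \tfrac{112}{9}q to the basis.

S(f_1,f_3): lcm = p^{2}. S = -8p - 3q + 16.
  leading term p: no divisor's leading term divides it; move -8p to the remainder.
  leading term q: no divisor's leading term divides it; move -3q to the remainder.
  leading term 1: no divisor's leading term divides it; move 16 to the remainder.
  remainder -8p - 3q + 16 ≠ 0; add k_5 = -8p - 3q + 16 to the basis.

S(f_2,f_3): lcm = p^{2}q. S = -\tfrac{4}{3}pq - 4q^{2} + 8q.
  leading term pq: subtract (-\tfrac{4}{9})·f_2 from -\tfrac{4}{3}pq - 4q^{2} + 8q → -4q^{2} + \tfrac{80}{9}q
  leading term q^{2}: subtract (-4)·k_4 from -4q^{2} + \tfrac{80}{9}q → \tfrac{176}{3}q
  leading term q: no divisor's leading term divides it; move \tfrac{176}{3}q to the remainder.
  remainder \tfrac{176}{3}q ≠ 0; add k_6 = \tfrac{176}{3}q to the basis.

S(f_1,k_4): leading monomials are coprime, so the S-polynomial reduces to 0 (Buchberger's first criterion).
S(f_2,k_4): lcm = pq^{2}. S = -\tfrac{112}{9}pq + \tfrac{2}{3}q^{2}.
  leading term pq: subtract (-\tfrac{112}{27})·f_2 from -\tfrac{112}{9}pq + \tfrac{2}{3}q^{2} → \tfrac{2}{3}q^{2} + \tfrac{224}{27}q
  leading term q^{2}: subtract (\tfrac{2}{3})·k_4 from \tfrac{2}{3}q^{2} + \tfrac{224}{27}q → 0
  remainder 0.

S(f_3,k_4): leading monomials are coprime, so the S-polynomial reduces to 0 (Buchberger's first criterion).
S(f_1,k_5): lcm = p^{2}. S = -\tfrac{3}{8}pq - 4p + q + 8.
  leading term pq: subtract (-\tfrac{1}{8})·f_2 from -\tfrac{3}{8}pq - 4p + q + 8 → -4p + \tfrac{5}{4}q + 8
  leading term p: subtract (\tfrac{1}{2})·k_5 from -4p + \tfrac{5}{4}q + 8 → \tfrac{11}{4}q
  leading term q: subtract (\tfrac{3}{64})·k_6 from \tfrac{11}{4}q → 0
  remainder 0.

S(f_2,k_5): lcm = pq. S = -\tfrac{3}{8}q^{2} + \tfrac{8}{3}q.
  leading term q^{2}: subtract (-\tfrac{3}{8})·k_4 from -\tfrac{3}{8}q^{2} + \tfrac{8}{3}q → \tfrac{22}{3}q
  leading term q: subtract (\tfrac{1}{8})·k_6 from \tfrac{22}{3}q → 0
  remainder 0.

S(f_3,k_5): lcm = p^{2}. S = -\tfrac{3}{8}pq + 4p + 4q - 8.
  leading term pq: subtract (-\tfrac{1}{8})·f_2 from -\tfrac{3}{8}pq + 4p + 4q - 8 → 4p + \tfrac{17}{4}q - 8
  leading term p: subtract (-\tfrac{1}{2})·k_5 from 4p + \tfrac{17}{4}q - 8 → \tfrac{11}{4}q
  leading term q: subtract (\tfrac{3}{64})·k_6 from \tfrac{11}{4}q → 0
  remainder 0.

S(k_4,k_5): leading monomials are coprime, so the S-polynomial reduces to 0 (Buchberger's first criterion).
S(f_1,k_6): leading monomials are coprime, so the S-polynomial reduces to 0 (Buchberger's first criterion).
S(f_2,k_6): lcm = pq. S = \tfrac{2}{3}q.
  leading term q: subtract (\tfrac{1}{88})·k_6 from \tfrac{2}{3}q → 0
  remainder 0.

S(f_3,k_6): leading monomials are coprime, so the S-polynomial reduces to 0 (Buchberger's first criterion).
S(k_4,k_6): lcm = q^{2}. S = \tfrac{112}{9}q.
  leading term q: subtract (\tfrac{7}{33})·k_6 from \tfrac{112}{9}q → 0
  remainder 0.

S(k_5,k_6): leading monomials are coprime, so the S-polynomial reduces to 0 (Buchberger's first criterion).
Every S-polynomial of the final basis reduces to 0, so we have a Gröbner basis.
Inter-reduce: drop elements whose leading term is divisible by another's, tail-reduce, and make monic.
Reduced Gröbner basis: {p - 2, q}.
Label its elements g_1 = p - 2, g_2 = q.

Reduce h = q^{2} + 4q modulo G:
  leading term q^{2}: subtract (q)·g_2 from q^{2} + 4q → 4q
  leading term q: subtract (4)·g_2 from 4q → 0
  normal form = 0.
Since the normal form is 0, h ∈ I.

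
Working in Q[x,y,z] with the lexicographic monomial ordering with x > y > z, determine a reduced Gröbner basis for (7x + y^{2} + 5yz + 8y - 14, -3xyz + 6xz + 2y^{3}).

f_1 = 7x + y^{2} + 5yz + 8y - 14, LT = x.
f_2 = -3xyz + 6xz + 2y^{3}, LT = xyz.

S(f_1,f_2): lcm = xyz. S = 2xz + \tfrac{1}{7}y^{3}z + \tfrac{2}{3}y^{3} + \tfrac{5}{7}y^{2}z^{2} + \tfrac{8}{7}y^{2}z - 2yz.
  leading term xz: subtract (\tfrac{2}{7}z)·f_1 from 2xz + \tfrac{1}{7}y^{3}z + \tfrac{2}{3}y^{3} + \tfrac{5}{7}y^{2}z^{2} + \tfrac{8}{7}y^{2}z - 2yz → \tfrac{1}{7}y^{3}z + \tfrac{2}{3}y^{3} + \tfrac{5}{7}y^{2}z^{2} + \tfrac{6}{7}y^{2}z - \tfrac{10}{7}yz^{2} - \tfrac{30}{7}yz + 4z
  leading term y^{3}z: no divisor's leading term divides it; move \tfrac{1}{7}y^{3}z to the remainder.
  leading term y^{3}: no divisor's leading term divides it; move \tfrac{2}{3}y^{3} to the remainder.
  leading term y^{2}z^{2}: no divisor's leading term divides it; move \tfrac{5}{7}y^{2}z^{2} to the remainder.
  leading term y^{2}z: no divisor's leading term divides it; move \tfrac{6}{7}y^{2}z to the remainder.
  leading term yz^{2}: no divisor's leading term divides it; move -\tfrac{10}{7}yz^{2} to the remainder.
  leading term yz: no divisor's leading term divides it; move -\tfrac{30}{7}yz to the remainder.
  leading term z: no divisor's leading term divides it; move 4z to the remainder.
  remainder \tfrac{1}{7}y^{3}z + \tfrac{2}{3}y^{3} + \tfrac{5}{7}y^{2}z^{2} + \tfrac{6}{7}y^{2}z - \tfrac{10}{7}yz^{2} - \tfrac{30}{7}yz + 4z ≠ 0; add g_3 = \tfrac{1}{7}y^{3}z + \tfrac{2}{3}y^{3} + \tfrac{5}{7}y^{2}z^{2} + \tfrac{6}{7}y^{2}z - \tfrac{10}{7}yz^{2} - \tfrac{30}{7}yz + 4z to the basis.

The other S-polynomials (S(f_1,g_3), S(f_2,g_3)) all reduce to 0 modulo the current basis, so we have a Gröbner basis.
Inter-reduce: drop elements whose leading term is divisible by another's, tail-reduce, and make monic.

G = {x + \tfrac{1}{7}y^{2} + \tfrac{5}{7}yz + \tfrac{8}{7}y - 2, y^{3}z + \tfrac{14}{3}y^{3} + 5y^{2}z^{2} + 6y^{2}z - 10yz^{2} - 30yz + 28z}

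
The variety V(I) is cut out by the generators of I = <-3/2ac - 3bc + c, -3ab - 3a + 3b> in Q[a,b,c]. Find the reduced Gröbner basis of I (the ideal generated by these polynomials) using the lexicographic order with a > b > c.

G = {ab + a - b, ac + 2bc - 2/3c, b^2c + 7/6bc - 1/3c}

f_1 = -3/2ac - 3bc + c, LT = ac.
f_2 = -3ab - 3a + 3b, LT = ab.

S(f_1,f_2): lcm = abc. S = -ac + 2b^2c + 1/3bc.
  leading term ac: subtract (2/3)·f_1 from -ac + 2b^2c + 1/3bc → 2b^2c + 7/3bc - 2/3c
  leading term b^2c: no divisor's leading term divides it; move 2b^2c to the remainder.
  leading term bc: no divisor's leading term divides it; move 7/3bc to the remainder.
  leading term c: no divisor's leading term divides it; move -2/3c to the remainder.
  remainder 2b^2c + 7/3bc - 2/3c ≠ 0; add g_3 = 2b^2c + 7/3bc - 2/3c to the basis.

The other S-polynomials (S(f_1,g_3), S(f_2,g_3)) all reduce to 0 modulo the current basis, so we have a Gröbner basis.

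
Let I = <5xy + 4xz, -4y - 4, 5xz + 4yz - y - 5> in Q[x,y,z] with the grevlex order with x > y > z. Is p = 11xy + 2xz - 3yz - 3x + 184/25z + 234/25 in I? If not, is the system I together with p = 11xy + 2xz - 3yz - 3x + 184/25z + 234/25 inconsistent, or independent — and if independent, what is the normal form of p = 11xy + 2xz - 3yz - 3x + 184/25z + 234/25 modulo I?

Adjoining 11xy + 2xz - 3yz - 3x + 184/25z + 234/25 makes the ideal the whole ring: the system is inconsistent.

First compute the reduced Gröbner basis of I by Buchberger's algorithm.
f_1 = 5xy + 4xz, LT = xy.
f_2 = -4y - 4, LT = y.
f_3 = 5xz + 4yz - y - 5, LT = xz.

S(f_1,f_2): lcm = xy. S = 4/5xz - x.
  leading term xz: subtract (4/25)·f_3 from 4/5xz - x → -16/25yz - x + 4/25y + 4/5
  leading term yz: subtract (4/25z)·f_2 from -16/25yz - x + 4/25y + 4/5 → -x + 4/25y + 16/25z + 4/5
  leading term x: no divisor's leading term divides it; move -x to the remainder.
  leading term y: subtract (-1/25)·f_2 from 4/25y + 16/25z + 4/5 → 16/25z + 16/25
  leading term z: no divisor's leading term divides it; move 16/25z to the remainder.
  leading term 1: no divisor's leading term divides it; move 16/25 to the remainder.
  remainder -x + 16/25z + 16/25 ≠ 0; add h_4 = -x + 16/25z + 16/25 to the basis.

S(f_1,f_3): lcm = xyz. S = -4/5y^2z + 4/5xz^2 + 1/5y^2 + y.
  leading term y^2z: subtract (1/5yz)·f_2 from -4/5y^2z + 4/5xz^2 + 1/5y^2 + y → 4/5xz^2 + 1/5y^2 + 4/5yz + y
  leading term xz^2: subtract (4/25z)·f_3 from 4/5xz^2 + 1/5y^2 + 4/5yz + y → -16/25yz^2 + 1/5y^2 + 24/25yz + y + 4/5z
  leading term yz^2: subtract (4/25z^2)·f_2 from -16/25yz^2 + 1/5y^2 + 24/25yz + y + 4/5z → 1/5y^2 + 24/25yz + 16/25z^2 + y + 4/5z
  leading term y^2: subtract (-1/20y)·f_2 from 1/5y^2 + 24/25yz + 16/25z^2 + y + 4/5z → 24/25yz + 16/25z^2 + 4/5y + 4/5z
  leading term yz: subtract (-6/25z)·f_2 from 24/25yz + 16/25z^2 + 4/5y + 4/5z → 16/25z^2 + 4/5y - 4/25z
  leading term z^2: no divisor's leading term divides it; move 16/25z^2 to the remainder.
  leading term y: subtract (-1/5)·f_2 from 4/5y - 4/25z → -4/25z - 4/5
  leading term z: no divisor's leading term divides it; move -4/25z to the remainder.
  leading term 1: no divisor's leading term divides it; move -4/5 to the remainder.
  remainder 16/25z^2 - 4/25z - 4/5 ≠ 0; add h_5 = 16/25z^2 - 4/25z - 4/5 to the basis.

The other S-polynomials (S(f_2,f_3), S(f_1,h_4), S(f_2,h_4), S(f_3,h_4), S(f_1,h_5), S(f_2,h_5), S(f_3,h_5), S(h_4,h_5)) all reduce to 0 modulo the current basis, so we have a Gröbner basis.
Inter-reduce: drop elements whose leading term is divisible by another's, tail-reduce, and make monic.
Reduced Gröbner basis: {z^2 - 1/4z - 5/4, x - 16/25z - 16/25, y + 1}.
Label its elements g_1 = z^2 - 1/4z - 5/4, g_2 = x - 16/25z - 16/25, g_3 = y + 1.

Reduce p = 11xy + 2xz - 3yz - 3x + 184/25z + 234/25 modulo G:
  leading term xy: subtract (11y)·g_2 from 11xy + 2xz - 3yz - 3x + 184/25z + 234/25 → 2xz + 101/25yz - 3x + 176/25y + 184/25z + 234/25
  leading term xz: subtract (2z)·g_2 from 2xz + 101/25yz - 3x + 176/25y + 184/25z + 234/25 → 101/25yz + 32/25z^2 - 3x + 176/25y + 216/25z + 234/25
  leading term yz: subtract (101/25z)·g_3 from 101/25yz + 32/25z^2 - 3x + 176/25y + 216/25z + 234/25 → 32/25z^2 - 3x + 176/25y + 23/5z + 234/25
  leading term z^2: subtract (32/25)·g_1 from 32/25z^2 - 3x + 176/25y + 23/5z + 234/25 → -3x + 176/25y + 123/25z + 274/25
  leading term x: subtract (-3)·g_2 from -3x + 176/25y + 123/25z + 274/25 → 176/25y + 3z + 226/25
  leading term y: subtract (176/25)·g_3 from 176/25y + 3z + 226/25 → 3z + 2
  leading term z: no divisor's leading term divides it; move 3z to the remainder.
  leading term 1: no divisor's leading term divides it; move 2 to the remainder.
  normal form = 3z + 2.
The normal form is nonzero, so p ∉ I. Since p minus its normal form lies in I, I + (p) = I + (r) where r = 3z + 2; decide whether this ideal is the whole ring.
Run Buchberger on G together with r (pairs among the g_i already reduce to 0 since G is a Gröbner basis):
g_1 = z^2 - 1/4z - 5/4, LT = z^2.
g_2 = x - 16/25z - 16/25, LT = x.
g_3 = y + 1, LT = y.
r = 3z + 2, LT = z.

S(g_1,r): lcm = z^2. S = -11/12z - 5/4.
  leading term z: subtract (-11/36)·r from -11/12z - 5/4 → -23/36
  leading term 1: no divisor's leading term divides it; move -23/36 to the remainder.
  remainder -23/36 ≠ 0; add m_5 = -23/36 to the basis.

The other S-polynomials (S(g_1,g_2), S(g_1,g_3), S(g_2,g_3), S(g_2,r), S(g_3,r), S(g_1,m_5), S(g_2,m_5), S(g_3,m_5), S(r,m_5)) all reduce to 0 modulo the current basis, so we have a Gröbner basis.
Inter-reduce: drop elements whose leading term is divisible by another's, tail-reduce, and make monic.
Reduced Gröbner basis: {1}.
The reduced Gröbner basis of I + (p) is {1}: the ideal is the whole ring, so the enlarged system has no common solution — adjoining p is inconsistent.

The remainder on division by a Gröbner basis is unique — it is the normal form.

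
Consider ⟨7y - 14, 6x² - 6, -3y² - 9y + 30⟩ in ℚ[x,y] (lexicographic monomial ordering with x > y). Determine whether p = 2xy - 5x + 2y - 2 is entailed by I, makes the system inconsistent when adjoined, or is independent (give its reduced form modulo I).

First compute the reduced Gröbner basis of I by Buchberger's algorithm.
f_1 = 7y - 14, LT = y.
f_2 = 6x² - 6, LT = x².
f_3 = -3y² - 9y + 30, LT = y².

The S-polynomials (S(f_1,f_2), S(f_1,f_3), S(f_2,f_3)) all reduce to 0 modulo the current basis, so we have a Gröbner basis.
Inter-reduce: drop elements whose leading term is divisible by another's, tail-reduce, and make monic.
Reduced Gröbner basis: {x² - 1, y - 2}.
Label its elements g_1 = x² - 1, g_2 = y - 2.

Reduce p = 2xy - 5x + 2y - 2 modulo G:
  leading term xy: subtract (2x)·g_2 from 2xy - 5x + 2y - 2 → -x + 2y - 2
  leading term x: no divisor's leading term divides it; move -x to the remainder.
  leading term y: subtract (2)·g_2 from 2y - 2 → 2
  leading term 1: no divisor's leading term divides it; move 2 to the remainder.
  normal form = -x + 2.
The normal form is nonzero, so p ∉ I. Since p minus its normal form lies in I, I + (p) = I + (r) where r = -x + 2; decide whether this ideal is the whole ring.
Run Buchberger on G together with r (pairs among the g_i already reduce to 0 since G is a Gröbner basis):
g_1 = x² - 1, LT = x².
g_2 = y - 2, LT = y.
r = -x + 2, LT = x.

S(g_1,r): lcm = x². S = 2x - 1.
  reduce S modulo (g_1, g_2, r):
  remainder 3 ≠ 0; add m_4 = 3 to the basis.

The other S-polynomials (S(g_1,g_2), S(g_2,r), S(g_1,m_4), S(g_2,m_4), S(r,m_4)) all reduce to 0 modulo the current basis, so we have a Gröbner basis.
Inter-reduce: drop elements whose leading term is divisible by another's, tail-reduce, and make monic.
Reduced Gröbner basis: {1}.
The reduced Gröbner basis of I + (p) is {1}: the ideal is the whole ring, so the enlarged system has no common solution — adjoining p is inconsistent.

Adjoining 2xy - 5x + 2y - 2 makes the ideal the whole ring: the system is inconsistent.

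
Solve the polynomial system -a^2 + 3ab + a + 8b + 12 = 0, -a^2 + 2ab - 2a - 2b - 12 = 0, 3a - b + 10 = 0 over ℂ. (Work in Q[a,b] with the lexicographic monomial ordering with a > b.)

Compute a lex Gröbner basis by Buchberger's algorithm.
f_1 = -a^2 + 3ab + a + 8b + 12, LT = a^2.
f_2 = -a^2 + 2ab - 2a - 2b - 12, LT = a^2.
f_3 = 3a - b + 10, LT = a.

S(f_1,f_2): lcm = a^2. S = -ab - 3a - 10b - 24.
  leading term ab: subtract (-1/3b)·f_3 from -ab - 3a - 10b - 24 → -3a - 1/3b^2 - 20/3b - 24
  leading term a: subtract (-1)·f_3 from -3a - 1/3b^2 - 20/3b - 24 → -1/3b^2 - 23/3b - 14
  leading term b^2: no divisor's leading term divides it; move -1/3b^2 to the remainder.
  leading term b: no divisor's leading term divides it; move -23/3b to the remainder.
  leading term 1: no divisor's leading term divides it; move -14 to the remainder.
  remainder -1/3b^2 - 23/3b - 14 ≠ 0; add h_4 = -1/3b^2 - 23/3b - 14 to the basis.

S(f_1,f_3): lcm = a^2. S = -8/3ab - 13/3a - 8b - 12.
  leading term ab: subtract (-8/9b)·f_3 from -8/3ab - 13/3a - 8b - 12 → -13/3a - 8/9b^2 + 8/9b - 12
  leading term a: subtract (-13/9)·f_3 from -13/3a - 8/9b^2 + 8/9b - 12 → -8/9b^2 - 5/9b + 22/9
  leading term b^2: subtract (8/3)·h_4 from -8/9b^2 - 5/9b + 22/9 → 179/9b + 358/9
  leading term b: no divisor's leading term divides it; move 179/9b to the remainder.
  leading term 1: no divisor's leading term divides it; move 358/9 to the remainder.
  remainder 179/9b + 358/9 ≠ 0; add h_5 = 179/9b + 358/9 to the basis.

The other S-polynomials (S(f_2,f_3), S(f_1,h_4), S(f_2,h_4), S(f_3,h_4), S(f_1,h_5), S(f_2,h_5), S(f_3,h_5), S(h_4,h_5)) all reduce to 0 modulo the current basis, so we have a Gröbner basis.
Inter-reduce: drop elements whose leading term is divisible by another's, tail-reduce, and make monic.
Reduced Gröbner basis: {a + 4, b + 2}.

A lex Gröbner basis eliminates variables successively. Here b + 2 depends only on b, with roots {-2}; lifting each root through the earlier basis elements recovers the full solutions.
  b = -2: the earlier basis element becomes a + 4 = 0, giving a = -4 — point (-4, -2).

{(-4, -2)}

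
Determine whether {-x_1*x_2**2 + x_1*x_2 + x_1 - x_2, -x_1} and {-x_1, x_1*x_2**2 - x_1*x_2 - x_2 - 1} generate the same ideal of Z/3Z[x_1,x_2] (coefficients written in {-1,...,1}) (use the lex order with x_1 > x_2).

Two ideals are equal iff their reduced Gröbner bases coincide (the reduced basis is unique for a fixed ordering).
Buchberger on the first generating set:
f_1 = -x_1*x_2**2 + x_1*x_2 + x_1 - x_2, LT = x_1*x_2**2.
f_2 = -x_1, LT = x_1.

S(f_1,f_2): lcm = x_1*x_2**2. S = -x_1*x_2 - x_1 + x_2.
  leading term x_1*x_2: subtract (x_2)·f_2 from -x_1*x_2 - x_1 + x_2 → -x_1 + x_2
  leading term x_1: subtract (1)·f_2 from -x_1 + x_2 → x_2
  leading term x_2: no divisor's leading term divides it; move x_2 to the remainder.
  remainder x_2 ≠ 0; add g_3 = x_2 to the basis.

S(f_1,g_3): lcm = x_1*x_2**2. S = -x_1*x_2 - x_1 + x_2.
  leading term x_1*x_2: subtract (x_2)·f_2 from -x_1*x_2 - x_1 + x_2 → -x_1 + x_2
  leading term x_1: subtract (1)·f_2 from -x_1 + x_2 → x_2
  leading term x_2: subtract (1)·g_3 from x_2 → 0
  remainder 0.

S(f_2,g_3): leading monomials are coprime, so the S-polynomial reduces to 0 (Buchberger's first criterion).
Every S-polynomial of the final basis reduces to 0, so we have a Gröbner basis.
Inter-reduce: drop elements whose leading term is divisible by another's, tail-reduce, and make monic.
Reduced Gröbner basis: {x_1, x_2}.

Buchberger on the second generating set:
h_1 = -x_1, LT = x_1.
h_2 = x_1*x_2**2 - x_1*x_2 - x_2 - 1, LT = x_1*x_2**2.

S(h_1,h_2): lcm = x_1*x_2**2. S = x_1*x_2 + x_2 + 1.
  leading term x_1*x_2: subtract (-x_2)·h_1 from x_1*x_2 + x_2 + 1 → x_2 + 1
  leading term x_2: no divisor's leading term divides it; move x_2 to the remainder.
  leading term 1: no divisor's leading term divides it; move 1 to the remainder.
  remainder x_2 + 1 ≠ 0; add k_3 = x_2 + 1 to the basis.

S(h_1,k_3): leading monomials are coprime, so the S-polynomial reduces to 0 (Buchberger's first criterion).
S(h_2,k_3): lcm = x_1*x_2**2. S = x_1*x_2 - x_2 - 1.
  leading term x_1*x_2: subtract (-x_2)·h_1 from x_1*x_2 - x_2 - 1 → -x_2 - 1
  leading term x_2: subtract (-1)·k_3 from -x_2 - 1 → 0
  remainder 0.

Every S-polynomial of the final basis reduces to 0, so we have a Gröbner basis.
Inter-reduce: drop elements whose leading term is divisible by another's, tail-reduce, and make monic.
Reduced Gröbner basis: {x_1, x_2 + 1}.

Since the reduced bases disagree, the two ideals are not the same.

No, the ideals differ.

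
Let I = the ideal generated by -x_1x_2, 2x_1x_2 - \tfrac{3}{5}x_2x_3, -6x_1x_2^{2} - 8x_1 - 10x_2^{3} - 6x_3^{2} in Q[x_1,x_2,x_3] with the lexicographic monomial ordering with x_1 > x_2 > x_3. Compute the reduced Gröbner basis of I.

G = {x_1 + \tfrac{5}{4}x_2^{3} + \tfrac{3}{4}x_3^{2}, x_2^{4}, x_2x_3}

f_1 = -x_1x_2, LT = x_1x_2.
f_2 = 2x_1x_2 - \tfrac{3}{5}x_2x_3, LT = x_1x_2.
f_3 = -6x_1x_2^{2} - 8x_1 - 10x_2^{3} - 6x_3^{2}, LT = x_1x_2^{2}.

S(f_1,f_2): lcm = x_1x_2. S = \tfrac{3}{10}x_2x_3.
  leading term x_2x_3: no divisor's leading term divides it; move \tfrac{3}{10}x_2x_3 to the remainder.
  remainder \tfrac{3}{10}x_2x_3 ≠ 0; add g_4 = \tfrac{3}{10}x_2x_3 to the basis.

S(f_1,f_3): lcm = x_1x_2^{2}. S = -\tfrac{4}{3}x_1 - \tfrac{5}{3}x_2^{3} - x_3^{2}.
  leading term x_1: no divisor's leading term divides it; move -\tfrac{4}{3}x_1 to the remainder.
  leading term x_2^{3}: no divisor's leading term divides it; move -\tfrac{5}{3}x_2^{3} to the remainder.
  leading term x_3^{2}: no divisor's leading term divides it; move -x_3^{2} to the remainder.
  remainder -\tfrac{4}{3}x_1 - \tfrac{5}{3}x_2^{3} - x_3^{2} ≠ 0; add g_5 = -\tfrac{4}{3}x_1 - \tfrac{5}{3}x_2^{3} - x_3^{2} to the basis.

S(f_2,f_3): lcm = x_1x_2^{2}. S = -\tfrac{4}{3}x_1 - \tfrac{5}{3}x_2^{3} - \tfrac{3}{10}x_2^{2}x_3 - x_3^{2}.
  leading term x_1: subtract (1)·g_5 from -\tfrac{4}{3}x_1 - \tfrac{5}{3}x_2^{3} - \tfrac{3}{10}x_2^{2}x_3 - x_3^{2} → -\tfrac{3}{10}x_2^{2}x_3
  leading term x_2^{2}x_3: subtract (-x_2)·g_4 from -\tfrac{3}{10}x_2^{2}x_3 → 0
  remainder 0.

S(f_1,g_4): lcm = x_1x_2x_3. S = 0.
  remainder 0.

S(f_2,g_4): lcm = x_1x_2x_3. S = -\tfrac{3}{10}x_2x_3^{2}.
  leading term x_2x_3^{2}: subtract (-x_3)·g_4 from -\tfrac{3}{10}x_2x_3^{2} → 0
  remainder 0.

S(f_3,g_4): lcm = x_1x_2^{2}x_3. S = \tfrac{4}{3}x_1x_3 + \tfrac{5}{3}x_2^{3}x_3 + x_3^{3}.
  leading term x_1x_3: subtract (-x_3)·g_5 from \tfrac{4}{3}x_1x_3 + \tfrac{5}{3}x_2^{3}x_3 + x_3^{3} → 0
  remainder 0.

S(f_1,g_5): lcm = x_1x_2. S = -\tfrac{5}{4}x_2^{4} - \tfrac{3}{4}x_2x_3^{2}.
  leading term x_2^{4}: no divisor's leading term divides it; move -\tfrac{5}{4}x_2^{4} to the remainder.
  leading term x_2x_3^{2}: subtract (-\tfrac{5}{2}x_3)·g_4 from -\tfrac{3}{4}x_2x_3^{2} → 0
  remainder -\tfrac{5}{4}x_2^{4} ≠ 0; add g_6 = -\tfrac{5}{4}x_2^{4} to the basis.

S(f_2,g_5): lcm = x_1x_2. S = -\tfrac{5}{4}x_2^{4} - \tfrac{3}{4}x_2x_3^{2} - \tfrac{3}{10}x_2x_3.
  leading term x_2^{4}: subtract (1)·g_6 from -\tfrac{5}{4}x_2^{4} - \tfrac{3}{4}x_2x_3^{2} - \tfrac{3}{10}x_2x_3 → -\tfrac{3}{4}x_2x_3^{2} - \tfrac{3}{10}x_2x_3
  leading term x_2x_3^{2}: subtract (-\tfrac{5}{2}x_3)·g_4 from -\tfrac{3}{4}x_2x_3^{2} - \tfrac{3}{10}x_2x_3 → -\tfrac{3}{10}x_2x_3
  leading term x_2x_3: subtract (-1)·g_4 from -\tfrac{3}{10}x_2x_3 → 0
  remainder 0.

S(f_3,g_5): lcm = x_1x_2^{2}. S = \tfrac{4}{3}x_1 - \tfrac{5}{4}x_2^{5} + \tfrac{5}{3}x_2^{3} - \tfrac{3}{4}x_2^{2}x_3^{2} + x_3^{2}.
  leading term x_1: subtract (-1)·g_5 from \tfrac{4}{3}x_1 - \tfrac{5}{4}x_2^{5} + \tfrac{5}{3}x_2^{3} - \tfrac{3}{4}x_2^{2}x_3^{2} + x_3^{2} → -\tfrac{5}{4}x_2^{5} - \tfrac{3}{4}x_2^{2}x_3^{2}
  leading term x_2^{5}: subtract (x_2)·g_6 from -\tfrac{5}{4}x_2^{5} - \tfrac{3}{4}x_2^{2}x_3^{2} → -\tfrac{3}{4}x_2^{2}x_3^{2}
  leading term x_2^{2}x_3^{2}: subtract (-\tfrac{5}{2}x_2x_3)·g_4 from -\tfrac{3}{4}x_2^{2}x_3^{2} → 0
  remainder 0.

S(g_4,g_5): leading monomials are coprime, so the S-polynomial reduces to 0 (Buchberger's first criterion).
S(f_1,g_6): lcm = x_1x_2^{4}. S = 0.
  remainder 0.

S(f_2,g_6): lcm = x_1x_2^{4}. S = -\tfrac{3}{10}x_2^{4}x_3.
  leading term x_2^{4}x_3: subtract (-x_2^{3})·g_4 from -\tfrac{3}{10}x_2^{4}x_3 → 0
  remainder 0.

S(f_3,g_6): lcm = x_1x_2^{4}. S = \tfrac{4}{3}x_1x_2^{2} + \tfrac{5}{3}x_2^{5} + x_2^{2}x_3^{2}.
  leading term x_1x_2^{2}: subtract (-\tfrac{4}{3}x_2)·f_1 from \tfrac{4}{3}x_1x_2^{2} + \tfrac{5}{3}x_2^{5} + x_2^{2}x_3^{2} → \tfrac{5}{3}x_2^{5} + x_2^{2}x_3^{2}
  leading term x_2^{5}: subtract (-\tfrac{4}{3}x_2)·g_6 from \tfrac{5}{3}x_2^{5} + x_2^{2}x_3^{2} → x_2^{2}x_3^{2}
  leading term x_2^{2}x_3^{2}: subtract (\tfrac{10}{3}x_2x_3)·g_4 from x_2^{2}x_3^{2} → 0
  remainder 0.

S(g_4,g_6): lcm = x_2^{4}x_3. S = 0.
  remainder 0.

S(g_5,g_6): leading monomials are coprime, so the S-polynomial reduces to 0 (Buchberger's first criterion).
Every S-polynomial of the final basis reduces to 0, so we have a Gröbner basis.
Inter-reduce: drop elements whose leading term is divisible by another's, tail-reduce, and make monic.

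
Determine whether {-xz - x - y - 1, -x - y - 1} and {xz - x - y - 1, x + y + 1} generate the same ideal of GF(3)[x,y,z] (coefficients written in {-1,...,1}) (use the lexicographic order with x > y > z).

Yes, the ideals are equal.

Two ideals are equal iff their reduced Gröbner bases coincide (the reduced basis is unique for a fixed ordering).
Buchberger on the first generating set:
f_1 = -xz - x - y - 1, LT = xz.
f_2 = -x - y - 1, LT = x.

S(f_1,f_2): lcm = xz. S = x - yz + y - z + 1.
  leading term x: subtract (-1)·f_2 from x - yz + y - z + 1 → -yz - z
  leading term yz: no divisor's leading term divides it; move -yz to the remainder.
  leading term z: no divisor's leading term divides it; move -z to the remainder.
  remainder -yz - z ≠ 0; add g_3 = -yz - z to the basis.

S(f_1,g_3): lcm = xyz. S = xy - xz + y^2 + y.
  leading term xy: subtract (-y)·f_2 from xy - xz + y^2 + y → -xz
  leading term xz: subtract (1)·f_1 from -xz → x + y + 1
  leading term x: subtract (-1)·f_2 from x + y + 1 → 0
  remainder 0.

S(f_2,g_3): leading monomials are coprime, so the S-polynomial reduces to 0 (Buchberger's first criterion).
Every S-polynomial of the final basis reduces to 0, so we have a Gröbner basis.
Inter-reduce: drop elements whose leading term is divisible by another's, tail-reduce, and make monic.
Reduced Gröbner basis: {x + y + 1, yz + z}.

Buchberger on the second generating set:
h_1 = xz - x - y - 1, LT = xz.
h_2 = x + y + 1, LT = x.

S(h_1,h_2): lcm = xz. S = -x - yz - y - z - 1.
  leading term x: subtract (-1)·h_2 from -x - yz - y - z - 1 → -yz - z
  leading term yz: no divisor's leading term divides it; move -yz to the remainder.
  leading term z: no divisor's leading term divides it; move -z to the remainder.
  remainder -yz - z ≠ 0; add k_3 = -yz - z to the basis.

S(h_1,k_3): lcm = xyz. S = -xy - xz - y^2 - y.
  leading term xy: subtract (-y)·h_2 from -xy - xz - y^2 - y → -xz
  leading term xz: subtract (-1)·h_1 from -xz → -x - y - 1
  leading term x: subtract (-1)·h_2 from -x - y - 1 → 0
  remainder 0.

S(h_2,k_3): leading monomials are coprime, so the S-polynomial reduces to 0 (Buchberger's first criterion).
Every S-polynomial of the final basis reduces to 0, so we have a Gröbner basis.
Inter-reduce: drop elements whose leading term is divisible by another's, tail-reduce, and make monic.
Reduced Gröbner basis: {x + y + 1, yz + z}.

Same reduced basis, so the two generating sets span the same ideal.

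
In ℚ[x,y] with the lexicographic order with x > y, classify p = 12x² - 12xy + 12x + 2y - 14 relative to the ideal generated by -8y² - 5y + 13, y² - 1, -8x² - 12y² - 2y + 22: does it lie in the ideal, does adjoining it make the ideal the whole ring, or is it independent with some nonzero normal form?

12x² - 12xy + 12x + 2y - 14 lies in I (it reduces to 0).

First compute the reduced Gröbner basis of I by Buchberger's algorithm.
f_1 = -8y² - 5y + 13, LT = y².
f_2 = y² - 1, LT = y².
f_3 = -8x² - 12y² - 2y + 22, LT = x².

S(f_1,f_2): lcm = y². S = ⅝y - ⅝.
  leading term y: no divisor's leading term divides it; move ⅝y to the remainder.
  leading term 1: no divisor's leading term divides it; move -⅝ to the remainder.
  remainder ⅝y - ⅝ ≠ 0; add h_4 = ⅝y - ⅝ to the basis.

The other S-polynomials (S(f_1,f_3), S(f_2,f_3), S(f_1,h_4), S(f_2,h_4), S(f_3,h_4)) all reduce to 0 modulo the current basis, so we have a Gröbner basis.
Inter-reduce: drop elements whose leading term is divisible by another's, tail-reduce, and make monic.
Reduced Gröbner basis: {x² - 1, y - 1}.
Label its elements g_1 = x² - 1, g_2 = y - 1.

Reduce p = 12x² - 12xy + 12x + 2y - 14 modulo G:
  leading term x²: subtract (12)·g_1 from 12x² - 12xy + 12x + 2y - 14 → -12xy + 12x + 2y - 2
  leading term xy: subtract (-12x)·g_2 from -12xy + 12x + 2y - 2 → 2y - 2
  leading term y: subtract (2)·g_2 from 2y - 2 → 0
  normal form = 0.
Since the normal form is 0, p ∈ I.

The remainder on division by a Gröbner basis is unique — it is the normal form.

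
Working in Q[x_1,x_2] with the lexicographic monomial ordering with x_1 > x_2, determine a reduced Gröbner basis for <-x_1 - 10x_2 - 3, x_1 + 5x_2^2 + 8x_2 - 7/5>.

G = {x_1 + 10x_2 + 3, x_2^2 - 2/5x_2 - 22/25}

f_1 = -x_1 - 10x_2 - 3, LT = x_1.
f_2 = x_1 + 5x_2^2 + 8x_2 - 7/5, LT = x_1.

S(f_1,f_2): lcm = x_1. S = -5x_2^2 + 2x_2 + 22/5.
  reduce S modulo (f_1, f_2):
  remainder -5x_2^2 + 2x_2 + 22/5 ≠ 0; add g_3 = -5x_2^2 + 2x_2 + 22/5 to the basis.

The other S-polynomials (S(f_1,g_3), S(f_2,g_3)) all reduce to 0 modulo the current basis, so we have a Gröbner basis.
Inter-reduce: drop elements whose leading term is divisible by another's, tail-reduce, and make monic.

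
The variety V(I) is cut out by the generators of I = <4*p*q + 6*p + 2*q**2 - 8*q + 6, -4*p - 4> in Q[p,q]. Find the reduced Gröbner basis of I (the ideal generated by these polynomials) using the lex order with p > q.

G = {p + 1, q**2 - 6*q}

f_1 = 4*p*q + 6*p + 2*q**2 - 8*q + 6, LT = p*q.
f_2 = -4*p - 4, LT = p.

S(f_1,f_2): lcm = p*q. S = 3/2*p + 1/2*q**2 - 3*q + 3/2.
  reduce S modulo (f_1, f_2):
  remainder 1/2*q**2 - 3*q ≠ 0; add g_3 = 1/2*q**2 - 3*q to the basis.

The other S-polynomials (S(f_1,g_3), S(f_2,g_3)) all reduce to 0 modulo the current basis, so we have a Gröbner basis.
Inter-reduce: drop elements whose leading term is divisible by another's, tail-reduce, and make monic.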